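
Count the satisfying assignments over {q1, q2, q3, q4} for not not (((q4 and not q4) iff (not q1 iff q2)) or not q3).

12

Initial set: {T not not (((q4 and not q4) iff (not q1 iff q2)) or not q3)}.
T not not (((q4 and not q4) iff (not q1 iff q2)) or not q3): drop double negation, giving T (((q4 and not q4) iff (not q1 iff q2)) or not q3).
T (((q4 and not q4) iff (not q1 iff q2)) or not q3): β-rule — branch into T ((q4 and not q4) iff (not q1 iff q2))  //  T not q3.
  branch 1 (add T ((q4 and not q4) iff (not q1 iff q2))):
    T ((q4 and not q4) iff (not q1 iff q2)): β-rule — branch into T (q4 and not q4), T (not q1 iff q2)  //  F (q4 and not q4), F (not q1 iff q2).
      branch 1.1 (add T (q4 and not q4), T (not q1 iff q2)):
        T (q4 and not q4): α-rule — add T q4, T not q4.
        × closes — contains both q4 and not q4.
      branch 1.2 (add F (q4 and not q4), F (not q1 iff q2)):
        F (q4 and not q4): β-rule — branch into F q4  //  F not q4.
          branch 1.2.1 (add F q4):
            F (not q1 iff q2): β-rule — branch into T not q1, F q2  //  F not q1, T q2.
              branch 1.2.1.1 (add T not q1, F q2):
                ○ open, literals {q1=false, q2=false, q4=false}.
              branch 1.2.1.2 (add F not q1, T q2):
                ○ open, literals {q1=true, q2=true, q4=false}.
          branch 1.2.2 (add F not q4):
            F (not q1 iff q2): β-rule — branch into T not q1, F q2  //  F not q1, T q2.
              branch 1.2.2.1 (add T not q1, F q2):
                ○ open, literals {q1=false, q2=false, q4=true}.
              branch 1.2.2.2 (add F not q1, T q2):
                ○ open, literals {q1=true, q2=true, q4=true}.
  branch 2 (add T not q3):
    ○ open, literals {q3=false}.
1 branch closed, 5 open.
Each open branch fixes some atoms; the unmentioned ones are free. Counting distinct full assignments: branch {q1=false, q2=false, q4=false} (q3) contributes 2 new; branch {q1=true, q2=true, q4=false} (q3) contributes 2 new; branch {q1=false, q2=false, q4=true} (q3) contributes 2 new; branch {q1=true, q2=true, q4=true} (q3) contributes 2 new; branch {q3=false} (q1, q2, q4) contributes 4 new. Total: 12.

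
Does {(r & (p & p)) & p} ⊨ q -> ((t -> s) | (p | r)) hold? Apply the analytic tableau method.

Yes

Initial set: {((r & (p & p)) & p); ~(q -> ((t -> s) | (p | r)))}.
((r & (p & p)) & p): α-rule — add (r & (p & p)), p.
~(q -> ((t -> s) | (p | r))): α-rule — add q, ~((t -> s) | (p | r)).
(r & (p & p)): α-rule — add r, (p & p).
~((t -> s) | (p | r)): α-rule — add ~(t -> s), ~(p | r).
(p & p): α-rule — add p, p.
~(t -> s): α-rule — add t, ~s.
~(p | r): α-rule — add ~p, ~r.
× closes — contains both p and ~p.
All 1 branch closes.
Every branch closed, so the premises entail the conclusion.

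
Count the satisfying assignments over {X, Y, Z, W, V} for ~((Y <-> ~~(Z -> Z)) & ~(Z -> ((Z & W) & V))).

26

Initial set: {~((Y <-> ~~(Z -> Z)) & ~(Z -> ((Z & W) & V)))}.
~((Y <-> ~~(Z -> Z)) & ~(Z -> ((Z & W) & V))): β-rule — branch into ~(Y <-> ~~(Z -> Z))  //  ~~(Z -> ((Z & W) & V)).
  branch 1 (add ~(Y <-> ~~(Z -> Z))):
    ~(Y <-> ~~(Z -> Z)): β-rule — branch into Y, ~~~(Z -> Z)  //  ~Y, ~~(Z -> Z).
      branch 1.1 (add Y, ~~~(Z -> Z)):
        ~~~(Z -> Z): drop double negation, giving ~(Z -> Z).
        ~(Z -> Z): α-rule — add Z, ~Z.
        × closes — contains both Z and ~Z.
      branch 1.2 (add ~Y, ~~(Z -> Z)):
        ~~(Z -> Z): drop double negation, giving (Z -> Z).
        (Z -> Z): β-rule — branch into ~Z  //  Z.
          branch 1.2.1 (add ~Z):
            ○ open, literals {Y=F, Z=F}.
          branch 1.2.2 (add Z):
            ○ open, literals {Y=F, Z=T}.
  branch 2 (add ~~(Z -> ((Z & W) & V))):
    ~~(Z -> ((Z & W) & V)): β-rule — branch into ~Z  //  ((Z & W) & V).
      branch 2.1 (add ~Z):
        ○ open, literals {Z=F}.
      branch 2.2 (add ((Z & W) & V)):
        ((Z & W) & V): α-rule — add (Z & W), V.
        (Z & W): α-rule — add Z, W.
        ○ open, literals {V=T, W=T, Z=T}.
1 branch closed, 4 open.
Each open branch fixes some atoms; the unmentioned ones are free. Counting distinct full assignments: branch {Y=F, Z=F} (X, W, V) contributes 8 new; branch {Y=F, Z=T} (X, W, V) contributes 8 new; branch {Z=F} (X, Y, W, V) contributes 8 new; branch {V=T, W=T, Z=T} (X, Y) contributes 2 new. Total: 26.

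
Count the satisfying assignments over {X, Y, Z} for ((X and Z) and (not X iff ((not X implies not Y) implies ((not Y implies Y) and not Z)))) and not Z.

Initial set: {T (((X and Z) and (not X iff ((not X implies not Y) implies ((not Y implies Y) and not Z)))) and not Z)}.
T (((X and Z) and (not X iff ((not X implies not Y) implies ((not Y implies Y) and not Z)))) and not Z): α-rule — add T ((X and Z) and (not X iff ((not X implies not Y) implies ((not Y implies Y) and not Z)))), T not Z.
T ((X and Z) and (not X iff ((not X implies not Y) implies ((not Y implies Y) and not Z)))): α-rule — add T (X and Z), T (not X iff ((not X implies not Y) implies ((not Y implies Y) and not Z))).
T (X and Z): α-rule — add T X, T Z.
× closes — contains both Z and not Z.
All 1 branch closes.
No open branches: the formula has 0 satisfying assignments.

0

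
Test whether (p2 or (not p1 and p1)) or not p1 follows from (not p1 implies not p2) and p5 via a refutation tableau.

No

Initial set: {((not p1 implies not p2) and p5); not ((p2 or (not p1 and p1)) or not p1)}.
((not p1 implies not p2) and p5): α-rule — add (not p1 implies not p2), p5.
not ((p2 or (not p1 and p1)) or not p1): α-rule — add not (p2 or (not p1 and p1)), not not p1.
not (p2 or (not p1 and p1)): α-rule — add not p2, not (not p1 and p1).
(not p1 implies not p2): β-rule — branch into not not p1  //  not p2.
  branch 1 (add not not p1):
    not (not p1 and p1): β-rule — branch into not not p1  //  not p1.
      branch 1.1 (add not not p1):
        ○ open, literals {p1=T, p2=F, p5=T}.
      branch 1.2 (add not p1):
        × closes — contains both p1 and not p1.
  branch 2 (add not p2):
    not (not p1 and p1): β-rule — branch into not not p1  //  not p1.
      branch 2.1 (add not not p1):
        ○ open, literals {p1=T, p2=F, p5=T}.
      branch 2.2 (add not p1):
        × closes — contains both p1 and not p1.
2 branches closed, 2 open.
An open branch gives a countermodel: p1=T, p2=F, p5=T (unmentioned atoms arbitrary); the premises hold there but the conclusion fails.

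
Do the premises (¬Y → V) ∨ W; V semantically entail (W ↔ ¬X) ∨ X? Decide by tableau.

No

Initial set: {((¬Y → V) ∨ W); V; ¬((W ↔ ¬X) ∨ X)}.
¬((W ↔ ¬X) ∨ X): α-rule — add ¬(W ↔ ¬X), ¬X.
((¬Y → V) ∨ W): β-rule — branch into (¬Y → V)  //  W.
  branch 1 (add (¬Y → V)):
    ¬(W ↔ ¬X): β-rule — branch into W, ¬¬X  //  ¬W, ¬X.
      branch 1.1 (add W, ¬¬X):
        × closes — contains both X and ¬X.
      branch 1.2 (add ¬W, ¬X):
        (¬Y → V): β-rule — branch into ¬¬Y  //  V.
          branch 1.2.1 (add ¬¬Y):
            ○ open, literals {V=true, W=false, X=false, Y=true}.
          branch 1.2.2 (add V):
            ○ open, literals {V=true, W=false, X=false}.
  branch 2 (add W):
    ¬(W ↔ ¬X): β-rule — branch into W, ¬¬X  //  ¬W, ¬X.
      branch 2.1 (add W, ¬¬X):
        × closes — contains both X and ¬X.
      branch 2.2 (add ¬W, ¬X):
        × closes — contains both W and ¬W.
3 branches closed, 2 open.
An open branch gives a countermodel: V=true, W=false, X=false, Y=true (unmentioned atoms arbitrary); the premises hold there but the conclusion fails.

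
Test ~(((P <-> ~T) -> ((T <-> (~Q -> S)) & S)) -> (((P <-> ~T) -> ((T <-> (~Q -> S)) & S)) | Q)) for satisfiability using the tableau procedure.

Initial set: {T ~(((P <-> ~T) -> ((T <-> (~Q -> S)) & S)) -> (((P <-> ~T) -> ((T <-> (~Q -> S)) & S)) | Q))}.
T ~(((P <-> ~T) -> ((T <-> (~Q -> S)) & S)) -> (((P <-> ~T) -> ((T <-> (~Q -> S)) & S)) | Q)): α-rule — add T ((P <-> ~T) -> ((T <-> (~Q -> S)) & S)), F (((P <-> ~T) -> ((T <-> (~Q -> S)) & S)) | Q).
F (((P <-> ~T) -> ((T <-> (~Q -> S)) & S)) | Q): α-rule — add F ((P <-> ~T) -> ((T <-> (~Q -> S)) & S)), F Q.
F ((P <-> ~T) -> ((T <-> (~Q -> S)) & S)): α-rule — add T (P <-> ~T), F ((T <-> (~Q -> S)) & S).
T ((P <-> ~T) -> ((T <-> (~Q -> S)) & S)): β-rule — branch into F (P <-> ~T)  //  T ((T <-> (~Q -> S)) & S).
  branch 1 (add F (P <-> ~T)):
    T (P <-> ~T): β-rule — branch into T P, T ~T  //  F P, F ~T.
      branch 1.1 (add T P, T ~T):
        F ((T <-> (~Q -> S)) & S): β-rule — branch into F (T <-> (~Q -> S))  //  F S.
          branch 1.1.1 (add F (T <-> (~Q -> S))):
            F (P <-> ~T): β-rule — branch into T P, F ~T  //  F P, T ~T.
              branch 1.1.1.1 (add T P, F ~T):
                × closes — contains both T and ~T.
              branch 1.1.1.2 (add F P, T ~T):
                × closes — contains both P and ~P.
          branch 1.1.2 (add F S):
            F (P <-> ~T): β-rule — branch into T P, F ~T  //  F P, T ~T.
              branch 1.1.2.1 (add T P, F ~T):
                × closes — contains both T and ~T.
              branch 1.1.2.2 (add F P, T ~T):
                × closes — contains both P and ~P.
      branch 1.2 (add F P, F ~T):
        F ((T <-> (~Q -> S)) & S): β-rule — branch into F (T <-> (~Q -> S))  //  F S.
          branch 1.2.1 (add F (T <-> (~Q -> S))):
            F (P <-> ~T): β-rule — branch into T P, F ~T  //  F P, T ~T.
              branch 1.2.1.1 (add T P, F ~T):
                × closes — contains both P and ~P.
              branch 1.2.1.2 (add F P, T ~T):
                × closes — contains both T and ~T.
          branch 1.2.2 (add F S):
            F (P <-> ~T): β-rule — branch into T P, F ~T  //  F P, T ~T.
              branch 1.2.2.1 (add T P, F ~T):
                × closes — contains both P and ~P.
              branch 1.2.2.2 (add F P, T ~T):
                × closes — contains both T and ~T.
  branch 2 (add T ((T <-> (~Q -> S)) & S)):
    T ((T <-> (~Q -> S)) & S): α-rule — add T (T <-> (~Q -> S)), T S.
    T (P <-> ~T): β-rule — branch into T P, T ~T  //  F P, F ~T.
      branch 2.1 (add T P, T ~T):
        F ((T <-> (~Q -> S)) & S): β-rule — branch into F (T <-> (~Q -> S))  //  F S.
          branch 2.1.1 (add F (T <-> (~Q -> S))):
            T (T <-> (~Q -> S)): β-rule — branch into T T, T (~Q -> S)  //  F T, F (~Q -> S).
              branch 2.1.1.1 (add T T, T (~Q -> S)):
                × closes — contains both T and ~T.
              branch 2.1.1.2 (add F T, F (~Q -> S)):
                F (~Q -> S): α-rule — add T ~Q, F S.
                × closes — contains both S and ~S.
          branch 2.1.2 (add F S):
            × closes — contains both S and ~S.
      branch 2.2 (add F P, F ~T):
        F ((T <-> (~Q -> S)) & S): β-rule — branch into F (T <-> (~Q -> S))  //  F S.
          branch 2.2.1 (add F (T <-> (~Q -> S))):
            T (T <-> (~Q -> S)): β-rule — branch into T T, T (~Q -> S)  //  F T, F (~Q -> S).
              branch 2.2.1.1 (add T T, T (~Q -> S)):
                F (T <-> (~Q -> S)): β-rule — branch into T T, F (~Q -> S)  //  F T, T (~Q -> S).
                  branch 2.2.1.1.1 (add T T, F (~Q -> S)):
                    F (~Q -> S): α-rule — add T ~Q, F S.
                    × closes — contains both S and ~S.
                  branch 2.2.1.1.2 (add F T, T (~Q -> S)):
                    × closes — contains both T and ~T.
              branch 2.2.1.2 (add F T, F (~Q -> S)):
                × closes — contains both T and ~T.
          branch 2.2.2 (add F S):
            × closes — contains both S and ~S.
All 15 branches close.
Every branch closed; the formula is unsatisfiable.

Unsatisfiable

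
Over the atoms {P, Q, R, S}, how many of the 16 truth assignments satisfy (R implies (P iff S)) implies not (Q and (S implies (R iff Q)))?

Initial set: {((R implies (P iff S)) implies not (Q and (S implies (R iff Q))))}.
((R implies (P iff S)) implies not (Q and (S implies (R iff Q)))): β-rule — branch into not (R implies (P iff S))  //  not (Q and (S implies (R iff Q))).
  branch 1 (add not (R implies (P iff S))):
    not (R implies (P iff S)): α-rule — add R, not (P iff S).
    not (P iff S): β-rule — branch into P, not S  //  not P, S.
      branch 1.1 (add P, not S):
        ○ open, literals {P=T, R=T, S=F}.
      branch 1.2 (add not P, S):
        ○ open, literals {P=F, R=T, S=T}.
  branch 2 (add not (Q and (S implies (R iff Q)))):
    not (Q and (S implies (R iff Q))): β-rule — branch into not Q  //  not (S implies (R iff Q)).
      branch 2.1 (add not Q):
        ○ open, literals {Q=F}.
      branch 2.2 (add not (S implies (R iff Q))):
        not (S implies (R iff Q)): α-rule — add S, not (R iff Q).
        not (R iff Q): β-rule — branch into R, not Q  //  not R, Q.
          branch 2.2.1 (add R, not Q):
            ○ open, literals {Q=F, R=T, S=T}.
          branch 2.2.2 (add not R, Q):
            ○ open, literals {Q=T, R=F, S=T}.
0 branches closed, 5 open.
Each open branch fixes some atoms; the unmentioned ones are free. Counting distinct full assignments: branch {P=T, R=T, S=F} (Q) contributes 2 new; branch {P=F, R=T, S=T} (Q) contributes 2 new; branch {Q=F} (P, R, S) contributes 6 new; branch {Q=F, R=T, S=T} (P) contributes 0 new; branch {Q=T, R=F, S=T} (P) contributes 2 new. Total: 12.

12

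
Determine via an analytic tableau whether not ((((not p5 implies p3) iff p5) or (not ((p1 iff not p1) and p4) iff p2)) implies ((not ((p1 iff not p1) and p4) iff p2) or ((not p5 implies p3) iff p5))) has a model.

Initial set: {not ((((not p5 implies p3) iff p5) or (not ((p1 iff not p1) and p4) iff p2)) implies ((not ((p1 iff not p1) and p4) iff p2) or ((not p5 implies p3) iff p5)))}.
not ((((not p5 implies p3) iff p5) or (not ((p1 iff not p1) and p4) iff p2)) implies ((not ((p1 iff not p1) and p4) iff p2) or ((not p5 implies p3) iff p5))): α-rule — add (((not p5 implies p3) iff p5) or (not ((p1 iff not p1) and p4) iff p2)), not ((not ((p1 iff not p1) and p4) iff p2) or ((not p5 implies p3) iff p5)).
not ((not ((p1 iff not p1) and p4) iff p2) or ((not p5 implies p3) iff p5)): α-rule — add not (not ((p1 iff not p1) and p4) iff p2), not ((not p5 implies p3) iff p5).
(((not p5 implies p3) iff p5) or (not ((p1 iff not p1) and p4) iff p2)): β-rule — branch into ((not p5 implies p3) iff p5)  //  (not ((p1 iff not p1) and p4) iff p2).
  branch 1 (add ((not p5 implies p3) iff p5)):
    not (not ((p1 iff not p1) and p4) iff p2): β-rule — branch into not ((p1 iff not p1) and p4), not p2  //  not not ((p1 iff not p1) and p4), p2.
      branch 1.1 (add not ((p1 iff not p1) and p4), not p2):
        not ((not p5 implies p3) iff p5): β-rule — branch into (not p5 implies p3), not p5  //  not (not p5 implies p3), p5.
          branch 1.1.1 (add (not p5 implies p3), not p5):
            ((not p5 implies p3) iff p5): β-rule — branch into (not p5 implies p3), p5  //  not (not p5 implies p3), not p5.
              branch 1.1.1.1 (add (not p5 implies p3), p5):
                × closes — contains both p5 and not p5.
              branch 1.1.1.2 (add not (not p5 implies p3), not p5):
                not (not p5 implies p3): α-rule — add not p5, not p3.
                not ((p1 iff not p1) and p4): β-rule — branch into not (p1 iff not p1)  //  not p4.
                  branch 1.1.1.2.1 (add not (p1 iff not p1)):
                    (not p5 implies p3): β-rule — branch into not not p5  //  p3.
                      branch 1.1.1.2.1.1 (add not not p5):
                        × closes — contains both p5 and not p5.
                      branch 1.1.1.2.1.2 (add p3):
                        × closes — contains both p3 and not p3.
                  branch 1.1.1.2.2 (add not p4):
                    (not p5 implies p3): β-rule — branch into not not p5  //  p3.
                      branch 1.1.1.2.2.1 (add not not p5):
                        × closes — contains both p5 and not p5.
                      branch 1.1.1.2.2.2 (add p3):
                        × closes — contains both p3 and not p3.
          branch 1.1.2 (add not (not p5 implies p3), p5):
            not (not p5 implies p3): α-rule — add not p5, not p3.
            × closes — contains both p5 and not p5.
      branch 1.2 (add not not ((p1 iff not p1) and p4), p2):
        not not ((p1 iff not p1) and p4): α-rule — add (p1 iff not p1), p4.
        not ((not p5 implies p3) iff p5): β-rule — branch into (not p5 implies p3), not p5  //  not (not p5 implies p3), p5.
          branch 1.2.1 (add (not p5 implies p3), not p5):
            ((not p5 implies p3) iff p5): β-rule — branch into (not p5 implies p3), p5  //  not (not p5 implies p3), not p5.
              branch 1.2.1.1 (add (not p5 implies p3), p5):
                × closes — contains both p5 and not p5.
              branch 1.2.1.2 (add not (not p5 implies p3), not p5):
                not (not p5 implies p3): α-rule — add not p5, not p3.
                (p1 iff not p1): β-rule — branch into p1, not p1  //  not p1, not not p1.
                  branch 1.2.1.2.1 (add p1, not p1):
                    × closes — contains both p1 and not p1.
                  branch 1.2.1.2.2 (add not p1, not not p1):
                    × closes — contains both p1 and not p1.
          branch 1.2.2 (add not (not p5 implies p3), p5):
            not (not p5 implies p3): α-rule — add not p5, not p3.
            × closes — contains both p5 and not p5.
  branch 2 (add (not ((p1 iff not p1) and p4) iff p2)):
    not (not ((p1 iff not p1) and p4) iff p2): β-rule — branch into not ((p1 iff not p1) and p4), not p2  //  not not ((p1 iff not p1) and p4), p2.
      branch 2.1 (add not ((p1 iff not p1) and p4), not p2):
        not ((not p5 implies p3) iff p5): β-rule — branch into (not p5 implies p3), not p5  //  not (not p5 implies p3), p5.
          branch 2.1.1 (add (not p5 implies p3), not p5):
            (not ((p1 iff not p1) and p4) iff p2): β-rule — branch into not ((p1 iff not p1) and p4), p2  //  not not ((p1 iff not p1) and p4), not p2.
              branch 2.1.1.1 (add not ((p1 iff not p1) and p4), p2):
                × closes — contains both p2 and not p2.
              branch 2.1.1.2 (add not not ((p1 iff not p1) and p4), not p2):
                not not ((p1 iff not p1) and p4): α-rule — add (p1 iff not p1), p4.
                not ((p1 iff not p1) and p4): β-rule — branch into not (p1 iff not p1)  //  not p4.
                  branch 2.1.1.2.1 (add not (p1 iff not p1)):
                    (not p5 implies p3): β-rule — branch into not not p5  //  p3.
                      branch 2.1.1.2.1.1 (add not not p5):
                        × closes — contains both p5 and not p5.
                      branch 2.1.1.2.1.2 (add p3):
                        (p1 iff not p1): β-rule — branch into p1, not p1  //  not p1, not not p1.
                          branch 2.1.1.2.1.2.1 (add p1, not p1):
                            × closes — contains both p1 and not p1.
                          branch 2.1.1.2.1.2.2 (add not p1, not not p1):
                            × closes — contains both p1 and not p1.
                  branch 2.1.1.2.2 (add not p4):
                    × closes — contains both p4 and not p4.
          branch 2.1.2 (add not (not p5 implies p3), p5):
            not (not p5 implies p3): α-rule — add not p5, not p3.
            × closes — contains both p5 and not p5.
      branch 2.2 (add not not ((p1 iff not p1) and p4), p2):
        not not ((p1 iff not p1) and p4): α-rule — add (p1 iff not p1), p4.
        not ((not p5 implies p3) iff p5): β-rule — branch into (not p5 implies p3), not p5  //  not (not p5 implies p3), p5.
          branch 2.2.1 (add (not p5 implies p3), not p5):
            (not ((p1 iff not p1) and p4) iff p2): β-rule — branch into not ((p1 iff not p1) and p4), p2  //  not not ((p1 iff not p1) and p4), not p2.
              branch 2.2.1.1 (add not ((p1 iff not p1) and p4), p2):
                (p1 iff not p1): β-rule — branch into p1, not p1  //  not p1, not not p1.
                  branch 2.2.1.1.1 (add p1, not p1):
                    × closes — contains both p1 and not p1.
                  branch 2.2.1.1.2 (add not p1, not not p1):
                    × closes — contains both p1 and not p1.
              branch 2.2.1.2 (add not not ((p1 iff not p1) and p4), not p2):
                × closes — contains both p2 and not p2.
          branch 2.2.2 (add not (not p5 implies p3), p5):
            not (not p5 implies p3): α-rule — add not p5, not p3.
            × closes — contains both p5 and not p5.
All 20 branches close.
Every branch closed; the formula is unsatisfiable.

Unsatisfiable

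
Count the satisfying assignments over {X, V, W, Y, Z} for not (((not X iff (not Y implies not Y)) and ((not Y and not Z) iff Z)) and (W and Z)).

Initial set: {not (((not X iff (not Y implies not Y)) and ((not Y and not Z) iff Z)) and (W and Z))}.
not (((not X iff (not Y implies not Y)) and ((not Y and not Z) iff Z)) and (W and Z)): β-rule — branch into not ((not X iff (not Y implies not Y)) and ((not Y and not Z) iff Z))  //  not (W and Z).
  branch 1 (add not ((not X iff (not Y implies not Y)) and ((not Y and not Z) iff Z))):
    not ((not X iff (not Y implies not Y)) and ((not Y and not Z) iff Z)): β-rule — branch into not (not X iff (not Y implies not Y))  //  not ((not Y and not Z) iff Z).
      branch 1.1 (add not (not X iff (not Y implies not Y))):
        not (not X iff (not Y implies not Y)): β-rule — branch into not X, not (not Y implies not Y)  //  not not X, (not Y implies not Y).
          branch 1.1.1 (add not X, not (not Y implies not Y)):
            not (not Y implies not Y): α-rule — add not Y, not not Y.
            × closes — contains both Y and not Y.
          branch 1.1.2 (add not not X, (not Y implies not Y)):
            (not Y implies not Y): β-rule — branch into not not Y  //  not Y.
              branch 1.1.2.1 (add not not Y):
                ○ open, literals {X=1, Y=1}.
              branch 1.1.2.2 (add not Y):
                ○ open, literals {X=1, Y=0}.
      branch 1.2 (add not ((not Y and not Z) iff Z)):
        not ((not Y and not Z) iff Z): β-rule — branch into (not Y and not Z), not Z  //  not (not Y and not Z), Z.
          branch 1.2.1 (add (not Y and not Z), not Z):
            (not Y and not Z): α-rule — add not Y, not Z.
            ○ open, literals {Y=0, Z=0}.
          branch 1.2.2 (add not (not Y and not Z), Z):
            not (not Y and not Z): β-rule — branch into not not Y  //  not not Z.
              branch 1.2.2.1 (add not not Y):
                ○ open, literals {Y=1, Z=1}.
              branch 1.2.2.2 (add not not Z):
                ○ open, literals {Z=1}.
  branch 2 (add not (W and Z)):
    not (W and Z): β-rule — branch into not W  //  not Z.
      branch 2.1 (add not W):
        ○ open, literals {W=0}.
      branch 2.2 (add not Z):
        ○ open, literals {Z=0}.
1 branch closed, 7 open.
Each open branch fixes some atoms; the unmentioned ones are free. Counting distinct full assignments: branch {X=1, Y=1} (V, W, Z) contributes 8 new; branch {X=1, Y=0} (V, W, Z) contributes 8 new; branch {Y=0, Z=0} (X, V, W) contributes 4 new; branch {Y=1, Z=1} (X, V, W) contributes 4 new; branch {Z=1} (X, V, W, Y) contributes 4 new; branch {W=0} (X, V, Y, Z) contributes 2 new; branch {Z=0} (X, V, W, Y) contributes 2 new. Total: 32.

32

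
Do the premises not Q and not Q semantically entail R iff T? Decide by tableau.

Initial set: {(not Q and not Q); not (R iff T)}.
(not Q and not Q): α-rule — add not Q, not Q.
not (R iff T): β-rule — branch into R, not T  //  not R, T.
  branch 1 (add R, not T):
    ○ open, literals {Q=false, R=true, T=false}.
  branch 2 (add not R, T):
    ○ open, literals {Q=false, R=false, T=true}.
0 branches closed, 2 open.
An open branch gives a countermodel: Q=false, R=true, T=false (unmentioned atoms arbitrary); the premises hold there but the conclusion fails.

No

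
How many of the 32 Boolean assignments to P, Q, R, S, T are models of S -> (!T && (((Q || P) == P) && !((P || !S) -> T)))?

20

Initial set: {(S -> (!T && (((Q || P) == P) && !((P || !S) -> T))))}.
(S -> (!T && (((Q || P) == P) && !((P || !S) -> T)))): β-rule — branch into !S  //  (!T && (((Q || P) == P) && !((P || !S) -> T))).
  branch 1 (add !S):
    ○ open, literals {S=false}.
  branch 2 (add (!T && (((Q || P) == P) && !((P || !S) -> T)))):
    (!T && (((Q || P) == P) && !((P || !S) -> T))): α-rule — add !T, (((Q || P) == P) && !((P || !S) -> T)).
    (((Q || P) == P) && !((P || !S) -> T)): α-rule — add ((Q || P) == P), !((P || !S) -> T).
    !((P || !S) -> T): α-rule — add (P || !S), !T.
    ((Q || P) == P): β-rule — branch into (Q || P), P  //  !(Q || P), !P.
      branch 2.1 (add (Q || P), P):
        (P || !S): β-rule — branch into P  //  !S.
          branch 2.1.1 (add P):
            (Q || P): β-rule — branch into Q  //  P.
              branch 2.1.1.1 (add Q):
                ○ open, literals {P=true, Q=true, T=false}.
              branch 2.1.1.2 (add P):
                ○ open, literals {P=true, T=false}.
          branch 2.1.2 (add !S):
            (Q || P): β-rule — branch into Q  //  P.
              branch 2.1.2.1 (add Q):
                ○ open, literals {P=true, Q=true, S=false, T=false}.
              branch 2.1.2.2 (add P):
                ○ open, literals {P=true, S=false, T=false}.
      branch 2.2 (add !(Q || P), !P):
        !(Q || P): α-rule — add !Q, !P.
        (P || !S): β-rule — branch into P  //  !S.
          branch 2.2.1 (add P):
            × closes — contains both P and !P.
          branch 2.2.2 (add !S):
            ○ open, literals {P=false, Q=false, S=false, T=false}.
1 branch closed, 6 open.
Each open branch fixes some atoms; the unmentioned ones are free. Counting distinct full assignments: branch {S=false} (P, Q, R, T) contributes 16 new; branch {P=true, Q=true, T=false} (R, S) contributes 2 new; branch {P=true, T=false} (Q, R, S) contributes 2 new; branch {P=true, Q=true, S=false, T=false} (R) contributes 0 new; branch {P=true, S=false, T=false} (Q, R) contributes 0 new; branch {P=false, Q=false, S=false, T=false} (R) contributes 0 new. Total: 20.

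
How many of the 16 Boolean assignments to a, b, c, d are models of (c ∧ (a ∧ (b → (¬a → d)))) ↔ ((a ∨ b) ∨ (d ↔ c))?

Initial set: {((c ∧ (a ∧ (b → (¬a → d)))) ↔ ((a ∨ b) ∨ (d ↔ c)))}.
((c ∧ (a ∧ (b → (¬a → d)))) ↔ ((a ∨ b) ∨ (d ↔ c))): β-rule — branch into (c ∧ (a ∧ (b → (¬a → d)))), ((a ∨ b) ∨ (d ↔ c))  //  ¬(c ∧ (a ∧ (b → (¬a → d)))), ¬((a ∨ b) ∨ (d ↔ c)).
  branch 1 (add (c ∧ (a ∧ (b → (¬a → d)))), ((a ∨ b) ∨ (d ↔ c))):
    (c ∧ (a ∧ (b → (¬a → d)))): α-rule — add c, (a ∧ (b → (¬a → d))).
    (a ∧ (b → (¬a → d))): α-rule — add a, (b → (¬a → d)).
    ((a ∨ b) ∨ (d ↔ c)): β-rule — branch into (a ∨ b)  //  (d ↔ c).
      branch 1.1 (add (a ∨ b)):
        (b → (¬a → d)): β-rule — branch into ¬b  //  (¬a → d).
          branch 1.1.1 (add ¬b):
            (a ∨ b): β-rule — branch into a  //  b.
              branch 1.1.1.1 (add a):
                ○ open, literals {a=1, b=0, c=1}.
              branch 1.1.1.2 (add b):
                × closes — contains both b and ¬b.
          branch 1.1.2 (add (¬a → d)):
            (a ∨ b): β-rule — branch into a  //  b.
              branch 1.1.2.1 (add a):
                (¬a → d): β-rule — branch into ¬¬a  //  d.
                  branch 1.1.2.1.1 (add ¬¬a):
                    ○ open, literals {a=1, c=1}.
                  branch 1.1.2.1.2 (add d):
                    ○ open, literals {a=1, c=1, d=1}.
              branch 1.1.2.2 (add b):
                (¬a → d): β-rule — branch into ¬¬a  //  d.
                  branch 1.1.2.2.1 (add ¬¬a):
                    ○ open, literals {a=1, b=1, c=1}.
                  branch 1.1.2.2.2 (add d):
                    ○ open, literals {a=1, b=1, c=1, d=1}.
      branch 1.2 (add (d ↔ c)):
        (b → (¬a → d)): β-rule — branch into ¬b  //  (¬a → d).
          branch 1.2.1 (add ¬b):
            (d ↔ c): β-rule — branch into d, c  //  ¬d, ¬c.
              branch 1.2.1.1 (add d, c):
                ○ open, literals {a=1, b=0, c=1, d=1}.
              branch 1.2.1.2 (add ¬d, ¬c):
                × closes — contains both c and ¬c.
          branch 1.2.2 (add (¬a → d)):
            (d ↔ c): β-rule — branch into d, c  //  ¬d, ¬c.
              branch 1.2.2.1 (add d, c):
                (¬a → d): β-rule — branch into ¬¬a  //  d.
                  branch 1.2.2.1.1 (add ¬¬a):
                    ○ open, literals {a=1, c=1, d=1}.
                  branch 1.2.2.1.2 (add d):
                    ○ open, literals {a=1, c=1, d=1}.
              branch 1.2.2.2 (add ¬d, ¬c):
                × closes — contains both c and ¬c.
  branch 2 (add ¬(c ∧ (a ∧ (b → (¬a → d)))), ¬((a ∨ b) ∨ (d ↔ c))):
    ¬((a ∨ b) ∨ (d ↔ c)): α-rule — add ¬(a ∨ b), ¬(d ↔ c).
    ¬(a ∨ b): α-rule — add ¬a, ¬b.
    ¬(c ∧ (a ∧ (b → (¬a → d)))): β-rule — branch into ¬c  //  ¬(a ∧ (b → (¬a → d))).
      branch 2.1 (add ¬c):
        ¬(d ↔ c): β-rule — branch into d, ¬c  //  ¬d, c.
          branch 2.1.1 (add d, ¬c):
            ○ open, literals {a=0, b=0, c=0, d=1}.
          branch 2.1.2 (add ¬d, c):
            × closes — contains both c and ¬c.
      branch 2.2 (add ¬(a ∧ (b → (¬a → d)))):
        ¬(d ↔ c): β-rule — branch into d, ¬c  //  ¬d, c.
          branch 2.2.1 (add d, ¬c):
            ¬(a ∧ (b → (¬a → d))): β-rule — branch into ¬a  //  ¬(b → (¬a → d)).
              branch 2.2.1.1 (add ¬a):
                ○ open, literals {a=0, b=0, c=0, d=1}.
              branch 2.2.1.2 (add ¬(b → (¬a → d))):
                ¬(b → (¬a → d)): α-rule — add b, ¬(¬a → d).
                × closes — contains both b and ¬b.
          branch 2.2.2 (add ¬d, c):
            ¬(a ∧ (b → (¬a → d))): β-rule — branch into ¬a  //  ¬(b → (¬a → d)).
              branch 2.2.2.1 (add ¬a):
                ○ open, literals {a=0, b=0, c=1, d=0}.
              branch 2.2.2.2 (add ¬(b → (¬a → d))):
                ¬(b → (¬a → d)): α-rule — add b, ¬(¬a → d).
                × closes — contains both b and ¬b.
6 branches closed, 11 open.
Each open branch fixes some atoms; the unmentioned ones are free. Counting distinct full assignments: branch {a=1, b=0, c=1} (d) contributes 2 new; branch {a=1, c=1} (b, d) contributes 2 new; branch {a=1, c=1, d=1} (b) contributes 0 new; branch {a=1, b=1, c=1} (d) contributes 0 new; branch {a=1, b=1, c=1, d=1} (none free) contributes 0 new; branch {a=1, b=0, c=1, d=1} (none free) contributes 0 new; branch {a=1, c=1, d=1} (b) contributes 0 new; branch {a=1, c=1, d=1} (b) contributes 0 new; branch {a=0, b=0, c=0, d=1} (none free) contributes 1 new; branch {a=0, b=0, c=0, d=1} (none free) contributes 0 new; branch {a=0, b=0, c=1, d=0} (none free) contributes 1 new. Total: 6.

6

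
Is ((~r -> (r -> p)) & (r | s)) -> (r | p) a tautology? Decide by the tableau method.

Assume the negation and expand:
Initial set: {F (((~r -> (r -> p)) & (r | s)) -> (r | p))}.
F (((~r -> (r -> p)) & (r | s)) -> (r | p)): α-rule — add T ((~r -> (r -> p)) & (r | s)), F (r | p).
T ((~r -> (r -> p)) & (r | s)): α-rule — add T (~r -> (r -> p)), T (r | s).
F (r | p): α-rule — add F r, F p.
T (~r -> (r -> p)): β-rule — branch into F ~r  //  T (r -> p).
  branch 1 (add F ~r):
    × closes — contains both r and ~r.
  branch 2 (add T (r -> p)):
    T (r | s): β-rule — branch into T r  //  T s.
      branch 2.1 (add T r):
        × closes — contains both r and ~r.
      branch 2.2 (add T s):
        T (r -> p): β-rule — branch into F r  //  T p.
          branch 2.2.1 (add F r):
            ○ open, literals {p=false, r=false, s=true}.
          branch 2.2.2 (add T p):
            × closes — contains both p and ~p.
3 branches closed, 1 open.
An open branch gives a countermodel: p=false, r=false, s=true (unmentioned atoms arbitrary); under it the original formula is false.

Not valid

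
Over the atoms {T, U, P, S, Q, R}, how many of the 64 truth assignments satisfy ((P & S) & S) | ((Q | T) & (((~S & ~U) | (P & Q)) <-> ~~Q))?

Initial set: {T (((P & S) & S) | ((Q | T) & (((~S & ~U) | (P & Q)) <-> ~~Q)))}.
T (((P & S) & S) | ((Q | T) & (((~S & ~U) | (P & Q)) <-> ~~Q))): β-rule — branch into T ((P & S) & S)  //  T ((Q | T) & (((~S & ~U) | (P & Q)) <-> ~~Q)).
  branch 1 (add T ((P & S) & S)):
    T ((P & S) & S): α-rule — add T (P & S), T S.
    T (P & S): α-rule — add T P, T S.
    ○ open, literals {P=T, S=T}.
  branch 2 (add T ((Q | T) & (((~S & ~U) | (P & Q)) <-> ~~Q))):
    T ((Q | T) & (((~S & ~U) | (P & Q)) <-> ~~Q)): α-rule — add T (Q | T), T (((~S & ~U) | (P & Q)) <-> ~~Q).
    T (Q | T): β-rule — branch into T Q  //  T T.
      branch 2.1 (add T Q):
        T (((~S & ~U) | (P & Q)) <-> ~~Q): β-rule — branch into T ((~S & ~U) | (P & Q)), T ~~Q  //  F ((~S & ~U) | (P & Q)), F ~~Q.
          branch 2.1.1 (add T ((~S & ~U) | (P & Q)), T ~~Q):
            T ~~Q: drop double negation, giving T Q.
            T ((~S & ~U) | (P & Q)): β-rule — branch into T (~S & ~U)  //  T (P & Q).
              branch 2.1.1.1 (add T (~S & ~U)):
                T (~S & ~U): α-rule — add T ~S, T ~U.
                ○ open, literals {Q=T, S=F, U=F}.
              branch 2.1.1.2 (add T (P & Q)):
                T (P & Q): α-rule — add T P, T Q.
                ○ open, literals {P=T, Q=T}.
          branch 2.1.2 (add F ((~S & ~U) | (P & Q)), F ~~Q):
            F ((~S & ~U) | (P & Q)): α-rule — add F (~S & ~U), F (P & Q).
            F ~~Q: drop double negation, giving F Q.
            × closes — contains both Q and ~Q.
      branch 2.2 (add T T):
        T (((~S & ~U) | (P & Q)) <-> ~~Q): β-rule — branch into T ((~S & ~U) | (P & Q)), T ~~Q  //  F ((~S & ~U) | (P & Q)), F ~~Q.
          branch 2.2.1 (add T ((~S & ~U) | (P & Q)), T ~~Q):
            T ~~Q: drop double negation, giving T Q.
            T ((~S & ~U) | (P & Q)): β-rule — branch into T (~S & ~U)  //  T (P & Q).
              branch 2.2.1.1 (add T (~S & ~U)):
                T (~S & ~U): α-rule — add T ~S, T ~U.
                ○ open, literals {Q=T, S=F, T=T, U=F}.
              branch 2.2.1.2 (add T (P & Q)):
                T (P & Q): α-rule — add T P, T Q.
                ○ open, literals {P=T, Q=T, T=T}.
          branch 2.2.2 (add F ((~S & ~U) | (P & Q)), F ~~Q):
            F ((~S & ~U) | (P & Q)): α-rule — add F (~S & ~U), F (P & Q).
            F ~~Q: drop double negation, giving F Q.
            F (~S & ~U): β-rule — branch into F ~S  //  F ~U.
              branch 2.2.2.1 (add F ~S):
                F (P & Q): β-rule — branch into F P  //  F Q.
                  branch 2.2.2.1.1 (add F P):
                    ○ open, literals {P=F, Q=F, S=T, T=T}.
                  branch 2.2.2.1.2 (add F Q):
                    ○ open, literals {Q=F, S=T, T=T}.
              branch 2.2.2.2 (add F ~U):
                F (P & Q): β-rule — branch into F P  //  F Q.
                  branch 2.2.2.2.1 (add F P):
                    ○ open, literals {P=F, Q=F, T=T, U=T}.
                  branch 2.2.2.2.2 (add F Q):
                    ○ open, literals {Q=F, T=T, U=T}.
1 branch closed, 9 open.
Each open branch fixes some atoms; the unmentioned ones are free. Counting distinct full assignments: branch {P=T, S=T} (T, U, Q, R) contributes 16 new; branch {Q=T, S=F, U=F} (T, P, R) contributes 8 new; branch {P=T, Q=T} (T, U, S, R) contributes 4 new; branch {Q=T, S=F, T=T, U=F} (P, R) contributes 0 new; branch {P=T, Q=T, T=T} (U, S, R) contributes 0 new; branch {P=F, Q=F, S=T, T=T} (U, R) contributes 4 new; branch {Q=F, S=T, T=T} (U, P, R) contributes 0 new; branch {P=F, Q=F, T=T, U=T} (S, R) contributes 2 new; branch {Q=F, T=T, U=T} (P, S, R) contributes 2 new. Total: 36.

36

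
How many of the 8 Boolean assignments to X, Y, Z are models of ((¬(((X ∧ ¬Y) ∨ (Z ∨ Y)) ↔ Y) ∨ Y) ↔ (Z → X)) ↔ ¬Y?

3

Initial set: {(((¬(((X ∧ ¬Y) ∨ (Z ∨ Y)) ↔ Y) ∨ Y) ↔ (Z → X)) ↔ ¬Y)}.
(((¬(((X ∧ ¬Y) ∨ (Z ∨ Y)) ↔ Y) ∨ Y) ↔ (Z → X)) ↔ ¬Y): β-rule — branch into ((¬(((X ∧ ¬Y) ∨ (Z ∨ Y)) ↔ Y) ∨ Y) ↔ (Z → X)), ¬Y  //  ¬((¬(((X ∧ ¬Y) ∨ (Z ∨ Y)) ↔ Y) ∨ Y) ↔ (Z → X)), ¬¬Y.
  branch 1 (add ((¬(((X ∧ ¬Y) ∨ (Z ∨ Y)) ↔ Y) ∨ Y) ↔ (Z → X)), ¬Y):
    ((¬(((X ∧ ¬Y) ∨ (Z ∨ Y)) ↔ Y) ∨ Y) ↔ (Z → X)): β-rule — branch into (¬(((X ∧ ¬Y) ∨ (Z ∨ Y)) ↔ Y) ∨ Y), (Z → X)  //  ¬(¬(((X ∧ ¬Y) ∨ (Z ∨ Y)) ↔ Y) ∨ Y), ¬(Z → X).
      branch 1.1 (add (¬(((X ∧ ¬Y) ∨ (Z ∨ Y)) ↔ Y) ∨ Y), (Z → X)):
        (¬(((X ∧ ¬Y) ∨ (Z ∨ Y)) ↔ Y) ∨ Y): β-rule — branch into ¬(((X ∧ ¬Y) ∨ (Z ∨ Y)) ↔ Y)  //  Y.
          branch 1.1.1 (add ¬(((X ∧ ¬Y) ∨ (Z ∨ Y)) ↔ Y)):
            (Z → X): β-rule — branch into ¬Z  //  X.
              branch 1.1.1.1 (add ¬Z):
                ¬(((X ∧ ¬Y) ∨ (Z ∨ Y)) ↔ Y): β-rule — branch into ((X ∧ ¬Y) ∨ (Z ∨ Y)), ¬Y  //  ¬((X ∧ ¬Y) ∨ (Z ∨ Y)), Y.
                  branch 1.1.1.1.1 (add ((X ∧ ¬Y) ∨ (Z ∨ Y)), ¬Y):
                    ((X ∧ ¬Y) ∨ (Z ∨ Y)): β-rule — branch into (X ∧ ¬Y)  //  (Z ∨ Y).
                      branch 1.1.1.1.1.1 (add (X ∧ ¬Y)):
                        (X ∧ ¬Y): α-rule — add X, ¬Y.
                        ○ open, literals {X=1, Y=0, Z=0}.
                      branch 1.1.1.1.1.2 (add (Z ∨ Y)):
                        (Z ∨ Y): β-rule — branch into Z  //  Y.
                          branch 1.1.1.1.1.2.1 (add Z):
                            × closes — contains both Z and ¬Z.
                          branch 1.1.1.1.1.2.2 (add Y):
                            × closes — contains both Y and ¬Y.
                  branch 1.1.1.1.2 (add ¬((X ∧ ¬Y) ∨ (Z ∨ Y)), Y):
                    × closes — contains both Y and ¬Y.
              branch 1.1.1.2 (add X):
                ¬(((X ∧ ¬Y) ∨ (Z ∨ Y)) ↔ Y): β-rule — branch into ((X ∧ ¬Y) ∨ (Z ∨ Y)), ¬Y  //  ¬((X ∧ ¬Y) ∨ (Z ∨ Y)), Y.
                  branch 1.1.1.2.1 (add ((X ∧ ¬Y) ∨ (Z ∨ Y)), ¬Y):
                    ((X ∧ ¬Y) ∨ (Z ∨ Y)): β-rule — branch into (X ∧ ¬Y)  //  (Z ∨ Y).
                      branch 1.1.1.2.1.1 (add (X ∧ ¬Y)):
                        (X ∧ ¬Y): α-rule — add X, ¬Y.
                        ○ open, literals {X=1, Y=0}.
                      branch 1.1.1.2.1.2 (add (Z ∨ Y)):
                        (Z ∨ Y): β-rule — branch into Z  //  Y.
                          branch 1.1.1.2.1.2.1 (add Z):
                            ○ open, literals {X=1, Y=0, Z=1}.
                          branch 1.1.1.2.1.2.2 (add Y):
                            × closes — contains both Y and ¬Y.
                  branch 1.1.1.2.2 (add ¬((X ∧ ¬Y) ∨ (Z ∨ Y)), Y):
                    × closes — contains both Y and ¬Y.
          branch 1.1.2 (add Y):
            × closes — contains both Y and ¬Y.
      branch 1.2 (add ¬(¬(((X ∧ ¬Y) ∨ (Z ∨ Y)) ↔ Y) ∨ Y), ¬(Z → X)):
        ¬(¬(((X ∧ ¬Y) ∨ (Z ∨ Y)) ↔ Y) ∨ Y): α-rule — add ¬¬(((X ∧ ¬Y) ∨ (Z ∨ Y)) ↔ Y), ¬Y.
        ¬(Z → X): α-rule — add Z, ¬X.
        ¬¬(((X ∧ ¬Y) ∨ (Z ∨ Y)) ↔ Y): β-rule — branch into ((X ∧ ¬Y) ∨ (Z ∨ Y)), Y  //  ¬((X ∧ ¬Y) ∨ (Z ∨ Y)), ¬Y.
          branch 1.2.1 (add ((X ∧ ¬Y) ∨ (Z ∨ Y)), Y):
            × closes — contains both Y and ¬Y.
          branch 1.2.2 (add ¬((X ∧ ¬Y) ∨ (Z ∨ Y)), ¬Y):
            ¬((X ∧ ¬Y) ∨ (Z ∨ Y)): α-rule — add ¬(X ∧ ¬Y), ¬(Z ∨ Y).
            ¬(Z ∨ Y): α-rule — add ¬Z, ¬Y.
            × closes — contains both Z and ¬Z.
  branch 2 (add ¬((¬(((X ∧ ¬Y) ∨ (Z ∨ Y)) ↔ Y) ∨ Y) ↔ (Z → X)), ¬¬Y):
    ¬((¬(((X ∧ ¬Y) ∨ (Z ∨ Y)) ↔ Y) ∨ Y) ↔ (Z → X)): β-rule — branch into (¬(((X ∧ ¬Y) ∨ (Z ∨ Y)) ↔ Y) ∨ Y), ¬(Z → X)  //  ¬(¬(((X ∧ ¬Y) ∨ (Z ∨ Y)) ↔ Y) ∨ Y), (Z → X).
      branch 2.1 (add (¬(((X ∧ ¬Y) ∨ (Z ∨ Y)) ↔ Y) ∨ Y), ¬(Z → X)):
        ¬(Z → X): α-rule — add Z, ¬X.
        (¬(((X ∧ ¬Y) ∨ (Z ∨ Y)) ↔ Y) ∨ Y): β-rule — branch into ¬(((X ∧ ¬Y) ∨ (Z ∨ Y)) ↔ Y)  //  Y.
          branch 2.1.1 (add ¬(((X ∧ ¬Y) ∨ (Z ∨ Y)) ↔ Y)):
            ¬(((X ∧ ¬Y) ∨ (Z ∨ Y)) ↔ Y): β-rule — branch into ((X ∧ ¬Y) ∨ (Z ∨ Y)), ¬Y  //  ¬((X ∧ ¬Y) ∨ (Z ∨ Y)), Y.
              branch 2.1.1.1 (add ((X ∧ ¬Y) ∨ (Z ∨ Y)), ¬Y):
                × closes — contains both Y and ¬Y.
              branch 2.1.1.2 (add ¬((X ∧ ¬Y) ∨ (Z ∨ Y)), Y):
                ¬((X ∧ ¬Y) ∨ (Z ∨ Y)): α-rule — add ¬(X ∧ ¬Y), ¬(Z ∨ Y).
                ¬(Z ∨ Y): α-rule — add ¬Z, ¬Y.
                × closes — contains both Z and ¬Z.
          branch 2.1.2 (add Y):
            ○ open, literals {X=0, Y=1, Z=1}.
      branch 2.2 (add ¬(¬(((X ∧ ¬Y) ∨ (Z ∨ Y)) ↔ Y) ∨ Y), (Z → X)):
        ¬(¬(((X ∧ ¬Y) ∨ (Z ∨ Y)) ↔ Y) ∨ Y): α-rule — add ¬¬(((X ∧ ¬Y) ∨ (Z ∨ Y)) ↔ Y), ¬Y.
        × closes — contains both Y and ¬Y.
11 branches closed, 4 open.
Each open branch fixes some atoms; the unmentioned ones are free. Counting distinct full assignments: branch {X=1, Y=0, Z=0} (none free) contributes 1 new; branch {X=1, Y=0} (Z) contributes 1 new; branch {X=1, Y=0, Z=1} (none free) contributes 0 new; branch {X=0, Y=1, Z=1} (none free) contributes 1 new. Total: 3.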